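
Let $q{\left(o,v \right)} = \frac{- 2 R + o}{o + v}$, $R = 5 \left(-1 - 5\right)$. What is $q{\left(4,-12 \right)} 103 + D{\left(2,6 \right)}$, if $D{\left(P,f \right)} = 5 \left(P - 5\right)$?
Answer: $-839$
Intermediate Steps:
$D{\left(P,f \right)} = -25 + 5 P$ ($D{\left(P,f \right)} = 5 \left(-5 + P\right) = -25 + 5 P$)
$R = -30$ ($R = 5 \left(-6\right) = -30$)
$q{\left(o,v \right)} = \frac{60 + o}{o + v}$ ($q{\left(o,v \right)} = \frac{\left(-2\right) \left(-30\right) + o}{o + v} = \frac{60 + o}{o + v}$)
$q{\left(4,-12 \right)} 103 + D{\left(2,6 \right)} = \frac{60 + 4}{4 - 12} \cdot 103 + \left(-25 + 5 \cdot 2\right) = \frac{1}{-8} \cdot 64 \cdot 103 + \left(-25 + 10\right) = \left(- \frac{1}{8}\right) 64 \cdot 103 - 15 = \left(-8\right) 103 - 15 = -824 - 15 = -839$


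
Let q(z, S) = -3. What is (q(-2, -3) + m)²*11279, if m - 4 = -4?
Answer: 101511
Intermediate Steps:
m = 0 (m = 4 - 4 = 0)
(q(-2, -3) + m)²*11279 = (-3 + 0)²*11279 = (-3)²*11279 = 9*11279 = 101511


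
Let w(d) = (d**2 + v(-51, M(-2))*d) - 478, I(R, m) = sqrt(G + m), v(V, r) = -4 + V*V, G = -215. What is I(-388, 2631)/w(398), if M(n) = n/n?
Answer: sqrt(151)/297883 ≈ 4.1252e-5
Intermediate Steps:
M(n) = 1
v(V, r) = -4 + V**2
I(R, m) = sqrt(-215 + m)
w(d) = -478 + d**2 + 2597*d (w(d) = (d**2 + (-4 + (-51)**2)*d) - 478 = (d**2 + (-4 + 2601)*d) - 478 = (d**2 + 2597*d) - 478 = -478 + d**2 + 2597*d)
I(-388, 2631)/w(398) = sqrt(-215 + 2631)/(-478 + 398**2 + 2597*398) = sqrt(2416)/(-478 + 158404 + 1033606) = (4*sqrt(151))/1191532 = (4*sqrt(151))*(1/1191532) = sqrt(151)/297883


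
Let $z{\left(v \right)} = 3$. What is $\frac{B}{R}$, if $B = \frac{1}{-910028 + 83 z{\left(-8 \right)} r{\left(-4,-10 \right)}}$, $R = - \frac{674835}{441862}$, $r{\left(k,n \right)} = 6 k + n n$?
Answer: $\frac{220931}{300674083920} \approx 7.3479 \cdot 10^{-7}$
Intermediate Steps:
$r{\left(k,n \right)} = n^{2} + 6 k$ ($r{\left(k,n \right)} = 6 k + n^{2} = n^{2} + 6 k$)
$R = - \frac{674835}{441862}$ ($R = \left(-674835\right) \frac{1}{441862} = - \frac{674835}{441862} \approx -1.5273$)
$B = - \frac{1}{891104}$ ($B = \frac{1}{-910028 + 83 \cdot 3 \left(\left(-10\right)^{2} + 6 \left(-4\right)\right)} = \frac{1}{-910028 + 249 \left(100 - 24\right)} = \frac{1}{-910028 + 249 \cdot 76} = \frac{1}{-910028 + 18924} = \frac{1}{-891104} = - \frac{1}{891104} \approx -1.1222 \cdot 10^{-6}$)
$\frac{B}{R} = - \frac{1}{891104 \left(- \frac{674835}{441862}\right)} = \left(- \frac{1}{891104}\right) \left(- \frac{441862}{674835}\right) = \frac{220931}{300674083920}$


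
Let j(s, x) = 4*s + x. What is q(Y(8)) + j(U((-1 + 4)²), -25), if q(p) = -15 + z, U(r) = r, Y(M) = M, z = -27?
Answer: -31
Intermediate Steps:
j(s, x) = x + 4*s
q(p) = -42 (q(p) = -15 - 27 = -42)
q(Y(8)) + j(U((-1 + 4)²), -25) = -42 + (-25 + 4*(-1 + 4)²) = -42 + (-25 + 4*3²) = -42 + (-25 + 4*9) = -42 + (-25 + 36) = -42 + 11 = -31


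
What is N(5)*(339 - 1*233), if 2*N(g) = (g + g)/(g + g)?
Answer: 53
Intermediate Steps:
N(g) = ½ (N(g) = ((g + g)/(g + g))/2 = ((2*g)/((2*g)))/2 = ((2*g)*(1/(2*g)))/2 = (½)*1 = ½)
N(5)*(339 - 1*233) = (339 - 1*233)/2 = (339 - 233)/2 = (½)*106 = 53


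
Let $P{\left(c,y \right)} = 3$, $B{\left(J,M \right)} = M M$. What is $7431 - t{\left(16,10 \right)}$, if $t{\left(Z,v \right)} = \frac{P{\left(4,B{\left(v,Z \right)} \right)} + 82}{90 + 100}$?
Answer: $\frac{282361}{38} \approx 7430.6$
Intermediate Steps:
$B{\left(J,M \right)} = M^{2}$
$t{\left(Z,v \right)} = \frac{17}{38}$ ($t{\left(Z,v \right)} = \frac{3 + 82}{90 + 100} = \frac{85}{190} = 85 \cdot \frac{1}{190} = \frac{17}{38}$)
$7431 - t{\left(16,10 \right)} = 7431 - \frac{17}{38} = \frac{282361}{38}$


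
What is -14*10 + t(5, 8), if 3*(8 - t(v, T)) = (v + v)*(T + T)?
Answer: -556/3 ≈ -185.33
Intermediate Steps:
t(v, T) = 8 - 4*T*v/3 (t(v, T) = 8 - (v + v)*(T + T)/3 = 8 - 2*v*2*T/3 = 8 - 4*T*v/3)
-14*10 + t(5, 8) = -14*10 + (8 - 4/3*8*5) = -140 + (8 - 160/3) = -140 - 136/3 = -556/3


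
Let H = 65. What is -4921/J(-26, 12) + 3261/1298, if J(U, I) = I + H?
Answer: -79693/1298 ≈ -61.397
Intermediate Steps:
J(U, I) = 65 + I (J(U, I) = I + 65 = 65 + I)
-4921/J(-26, 12) + 3261/1298 = -4921/(65 + 12) + 3261/1298 = -4921/77 + 3261*(1/1298) = -4921*1/77 + 3261/1298 = -703/11 + 3261/1298 = -79693/1298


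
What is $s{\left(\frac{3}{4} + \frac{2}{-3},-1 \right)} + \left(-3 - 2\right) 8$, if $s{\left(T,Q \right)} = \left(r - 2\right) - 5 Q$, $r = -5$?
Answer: $-42$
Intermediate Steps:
$s{\left(T,Q \right)} = -7 - 5 Q$ ($s{\left(T,Q \right)} = \left(-5 - 2\right) - 5 Q = -7 - 5 Q$)
$s{\left(\frac{3}{4} + \frac{2}{-3},-1 \right)} + \left(-3 - 2\right) 8 = \left(-7 - -5\right) + \left(-3 - 2\right) 8 = \left(-7 + 5\right) + \left(-3 - 2\right) 8 = -2 - 40 = -42$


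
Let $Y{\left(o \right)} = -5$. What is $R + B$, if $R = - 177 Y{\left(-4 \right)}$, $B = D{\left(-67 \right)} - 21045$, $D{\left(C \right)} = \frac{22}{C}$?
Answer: $- \frac{1350742}{67} \approx -20160.0$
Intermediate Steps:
$B = - \frac{1410037}{67}$ ($B = \frac{22}{-67} - 21045 = 22 \left(- \frac{1}{67}\right) - 21045 = - \frac{22}{67} - 21045 = - \frac{1410037}{67} \approx -21045.0$)
$R = 885$ ($R = \left(-177\right) \left(-5\right) = 885$)
$R + B = 885 - \frac{1410037}{67} = - \frac{1350742}{67}$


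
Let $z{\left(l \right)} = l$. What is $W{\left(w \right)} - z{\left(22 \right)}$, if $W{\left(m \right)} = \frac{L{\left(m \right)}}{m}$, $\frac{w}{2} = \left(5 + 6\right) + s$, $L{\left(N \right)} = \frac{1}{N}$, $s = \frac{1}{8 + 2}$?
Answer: $- \frac{271037}{12321} \approx -21.998$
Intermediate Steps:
$s = \frac{1}{10} \approx 0.1$
$w = \frac{111}{5}$ ($w = 2 \left(\left(5 + 6\right) + \frac{1}{10}\right) = 2 \left(11 + \frac{1}{10}\right) = 2 \cdot \frac{111}{10} = \frac{111}{5} \approx 22.2$)
$W{\left(m \right)} = \frac{1}{m^{2}}$ ($W{\left(m \right)} = \frac{1}{m m} = \frac{1}{m^{2}}$)
$W{\left(w \right)} - z{\left(22 \right)} = \frac{1}{\frac{12321}{25}} - 22 = \frac{25}{12321} - 22 = - \frac{271037}{12321}$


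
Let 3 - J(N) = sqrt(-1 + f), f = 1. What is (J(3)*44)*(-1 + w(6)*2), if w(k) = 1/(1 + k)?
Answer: -660/7 ≈ -94.286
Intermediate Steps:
J(N) = 3 (J(N) = 3 - sqrt(-1 + 1) = 3 - sqrt(0) = 3 - 1*0 = 3 + 0 = 3)
(J(3)*44)*(-1 + w(6)*2) = (3*44)*(-1 + 2/(1 + 6)) = 132*(-1 + 2/7) = 132*(-5/7) = -660/7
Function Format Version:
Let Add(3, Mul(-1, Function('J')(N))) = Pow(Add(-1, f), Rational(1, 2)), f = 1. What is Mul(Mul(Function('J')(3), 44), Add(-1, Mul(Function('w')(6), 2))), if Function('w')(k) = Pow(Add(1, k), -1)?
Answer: Rational(-660, 7) ≈ -94.286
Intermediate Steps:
Function('J')(N) = 3 (Function('J')(N) = Add(3, Mul(-1, Pow(Add(-1, 1), Rational(1, 2)))) = Add(3, Mul(-1, Pow(0, Rational(1, 2)))) = Add(3, Mul(-1, 0)) = Add(3, 0) = 3)
Mul(Mul(Function('J')(3), 44), Add(-1, Mul(Function('w')(6), 2))) = Mul(Mul(3, 44), Add(-1, Mul(Pow(Add(1, 6), -1), 2))) = Mul(132, Add(-1, Mul(Pow(7, -1), 2))) = Mul(132, Add(-1, Mul(Rational(1, 7), 2))) = Mul(132, Add(-1, Rational(2, 7))) = Mul(132, Rational(-5, 7)) = Rational(-660, 7)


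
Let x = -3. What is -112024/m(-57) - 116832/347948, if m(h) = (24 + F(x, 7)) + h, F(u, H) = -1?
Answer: 4871819308/1478779 ≈ 3294.5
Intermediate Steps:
m(h) = 23 + h (m(h) = (24 - 1) + h = 23 + h)
-112024/m(-57) - 116832/347948 = -112024/(23 - 57) - 116832/347948 = -112024/(-34) - 116832*1/347948 = -112024*(-1/34) - 29208/86987 = 56012/17 - 29208/86987 = 4871819308/1478779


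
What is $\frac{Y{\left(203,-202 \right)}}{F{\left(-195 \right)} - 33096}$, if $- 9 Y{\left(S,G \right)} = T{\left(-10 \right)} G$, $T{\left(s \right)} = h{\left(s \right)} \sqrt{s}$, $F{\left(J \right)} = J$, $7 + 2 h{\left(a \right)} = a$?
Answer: $\frac{1717 i \sqrt{10}}{299619} \approx 0.018122 i$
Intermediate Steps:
$h{\left(a \right)} = - \frac{7}{2} + \frac{a}{2}$
$T{\left(s \right)} = \sqrt{s} \left(- \frac{7}{2} + \frac{s}{2}\right)$ ($T{\left(s \right)} = \left(- \frac{7}{2} + \frac{s}{2}\right) \sqrt{s} = \sqrt{s} \left(- \frac{7}{2} + \frac{s}{2}\right)$)
$Y{\left(S,G \right)} = \frac{17 i G \sqrt{10}}{18}$ ($Y{\left(S,G \right)} = - \frac{\frac{\sqrt{-10} \left(-7 - 10\right)}{2} G}{9} = - \frac{\frac{1}{2} i \sqrt{10} \left(-17\right) G}{9} = - \frac{- \frac{17 i \sqrt{10}}{2} G}{9} = - \frac{\left(- \frac{17}{2}\right) i G \sqrt{10}}{9} = \frac{17 i G \sqrt{10}}{18}$)
$\frac{Y{\left(203,-202 \right)}}{F{\left(-195 \right)} - 33096} = \frac{\frac{17}{18} i \left(-202\right) \sqrt{10}}{-195 - 33096} = \frac{\left(- \frac{1717}{9}\right) i \sqrt{10}}{-195 - 33096} = \frac{\left(- \frac{1717}{9}\right) i \sqrt{10}}{-33291} = - \frac{1717 i \sqrt{10}}{9} \left(- \frac{1}{33291}\right) = \frac{1717 i \sqrt{10}}{299619}$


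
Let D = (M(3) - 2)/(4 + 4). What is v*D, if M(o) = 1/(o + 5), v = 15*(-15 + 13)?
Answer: 225/32 ≈ 7.0313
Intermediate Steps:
v = -30 (v = 15*(-2) = -30)
M(o) = 1/(5 + o)
D = -15/64 (D = (1/(5 + 3) - 2)/(4 + 4) = (1/8 - 2)/8 = (⅛ - 2)*(⅛) = -15/8*⅛ = -15/64 ≈ -0.23438)
v*D = -30*(-15/64) = 225/32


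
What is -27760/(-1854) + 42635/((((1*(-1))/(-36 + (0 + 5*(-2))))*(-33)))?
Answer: -605861210/10197 ≈ -59416.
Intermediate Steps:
-27760/(-1854) + 42635/((((1*(-1))/(-36 + (0 + 5*(-2))))*(-33))) = -27760*(-1/1854) + 42635/((-1/(-36 + (0 - 10))*(-33))) = 13880/927 + 42635/((-1/(-36 - 10)*(-33))) = 13880/927 + 42635/((-1/(-46)*(-33))) = 13880/927 + 42635/((-1*(-1/46)*(-33))) = 13880/927 + 42635/(((1/46)*(-33))) = 13880/927 + 42635/(-33/46) = 13880/927 + 42635*(-46/33) = 13880/927 - 1961210/33 = -605861210/10197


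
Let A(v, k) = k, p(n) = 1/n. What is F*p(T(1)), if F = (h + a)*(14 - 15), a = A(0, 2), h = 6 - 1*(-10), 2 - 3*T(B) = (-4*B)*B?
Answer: -9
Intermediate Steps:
T(B) = ⅔ + 4*B²/3 (T(B) = ⅔ - (-4*B)*B/3 = ⅔ - (-4)*B²/3 = ⅔ + 4*B²/3)
h = 16 (h = 6 + 10 = 16)
a = 2
F = -18 (F = (16 + 2)*(14 - 15) = 18*(-1) = -18)
F*p(T(1)) = -18/(⅔ + (4/3)*1²) = -18/(⅔ + (4/3)*1) = -18/(⅔ + 4/3) = -18/2 = -18*½ = -9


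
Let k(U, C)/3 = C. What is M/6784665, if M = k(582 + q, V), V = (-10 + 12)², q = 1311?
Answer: 4/2261555 ≈ 1.7687e-6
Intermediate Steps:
V = 4 (V = 2² = 4)
k(U, C) = 3*C
M = 12 (M = 3*4 = 12)
M/6784665 = 12/6784665 = 12*(1/6784665) = 4/2261555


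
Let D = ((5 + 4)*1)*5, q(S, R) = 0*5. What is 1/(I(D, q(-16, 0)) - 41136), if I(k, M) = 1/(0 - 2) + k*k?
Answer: -2/78223 ≈ -2.5568e-5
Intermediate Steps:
q(S, R) = 0
D = 45 (D = (9*1)*5 = 9*5 = 45)
I(k, M) = -½ + k² (I(k, M) = 1/(-2) + k² = -½ + k²)
1/(I(D, q(-16, 0)) - 41136) = 1/((-½ + 45²) - 41136) = 1/((-½ + 2025) - 41136) = 1/(4049/2 - 41136) = 1/(-78223/2) = -2/78223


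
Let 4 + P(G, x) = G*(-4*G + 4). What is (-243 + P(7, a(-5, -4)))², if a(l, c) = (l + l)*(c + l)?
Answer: 172225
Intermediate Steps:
a(l, c) = 2*l*(c + l) (a(l, c) = (2*l)*(c + l) = 2*l*(c + l))
P(G, x) = -4 + G*(4 - 4*G) (P(G, x) = -4 + G*(-4*G + 4) = -4 + G*(4 - 4*G))
(-243 + P(7, a(-5, -4)))² = (-243 + (-4 - 4*7² + 4*7))² = (-243 + (-4 - 4*49 + 28))² = (-243 + (-4 - 196 + 28))² = (-243 - 172)² = (-415)² = 172225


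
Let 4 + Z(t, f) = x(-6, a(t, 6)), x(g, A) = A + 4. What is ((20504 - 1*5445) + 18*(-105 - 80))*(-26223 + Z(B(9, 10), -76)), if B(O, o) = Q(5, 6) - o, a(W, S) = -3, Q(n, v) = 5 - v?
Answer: -307604754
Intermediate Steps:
x(g, A) = 4 + A
B(O, o) = -1 - o (B(O, o) = (5 - 1*6) - o = (5 - 6) - o = -1 - o)
Z(t, f) = -3 (Z(t, f) = -4 + (4 - 3) = -4 + 1 = -3)
((20504 - 1*5445) + 18*(-105 - 80))*(-26223 + Z(B(9, 10), -76)) = ((20504 - 1*5445) + 18*(-105 - 80))*(-26223 - 3) = ((20504 - 5445) + 18*(-185))*(-26226) = (15059 - 3330)*(-26226) = 11729*(-26226) = -307604754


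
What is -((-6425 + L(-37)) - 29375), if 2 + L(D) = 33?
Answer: 35769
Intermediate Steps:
L(D) = 31 (L(D) = -2 + 33 = 31)
-((-6425 + L(-37)) - 29375) = -((-6425 + 31) - 29375) = -(-6394 - 29375) = -1*(-35769) = 35769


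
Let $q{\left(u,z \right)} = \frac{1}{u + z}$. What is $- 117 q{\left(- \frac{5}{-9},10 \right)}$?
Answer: $- \frac{1053}{95} \approx -11.084$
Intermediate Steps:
$- 117 q{\left(- \frac{5}{-9},10 \right)} = - \frac{117}{- \frac{5}{-9} + 10} = - \frac{117}{\left(-5\right) \left(- \frac{1}{9}\right) + 10} = - \frac{117}{\frac{5}{9} + 10} = - \frac{117}{\frac{95}{9}} = \left(-117\right) \frac{9}{95} = - \frac{1053}{95}$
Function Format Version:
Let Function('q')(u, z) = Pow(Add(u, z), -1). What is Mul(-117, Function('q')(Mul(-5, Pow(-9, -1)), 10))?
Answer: Rational(-1053, 95) ≈ -11.084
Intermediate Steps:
Mul(-117, Function('q')(Mul(-5, Pow(-9, -1)), 10)) = Mul(-117, Pow(Add(Mul(-5, Pow(-9, -1)), 10), -1)) = Mul(-117, Pow(Add(Mul(-5, Rational(-1, 9)), 10), -1)) = Mul(-117, Pow(Add(Rational(5, 9), 10), -1)) = Mul(-117, Pow(Rational(95, 9), -1)) = Mul(-117, Rational(9, 95)) = Rational(-1053, 95)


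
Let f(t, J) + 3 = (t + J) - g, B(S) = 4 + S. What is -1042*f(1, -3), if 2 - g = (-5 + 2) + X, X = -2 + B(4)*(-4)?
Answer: 45848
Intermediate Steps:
X = -34 (X = -2 + (4 + 4)*(-4) = -2 + 8*(-4) = -2 - 32 = -34)
g = 39 (g = 2 - ((-5 + 2) - 34) = 2 - (-3 - 34) = 2 - 1*(-37) = 2 + 37 = 39)
f(t, J) = -42 + J + t (f(t, J) = -3 + ((t + J) - 1*39) = -3 + ((J + t) - 39) = -3 + (-39 + J + t) = -42 + J + t)
-1042*f(1, -3) = -1042*(-42 - 3 + 1) = -1042*(-44) = 45848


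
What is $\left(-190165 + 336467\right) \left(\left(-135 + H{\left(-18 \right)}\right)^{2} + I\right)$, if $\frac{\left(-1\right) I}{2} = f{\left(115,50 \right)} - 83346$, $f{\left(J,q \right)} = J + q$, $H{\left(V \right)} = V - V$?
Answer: $27005447274$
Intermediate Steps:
$H{\left(V \right)} = 0$
$I = 166362$ ($I = - 2 \left(\left(115 + 50\right) - 83346\right) = - 2 \left(165 - 83346\right) = \left(-2\right) \left(-83181\right) = 166362$)
$\left(-190165 + 336467\right) \left(\left(-135 + H{\left(-18 \right)}\right)^{2} + I\right) = \left(-190165 + 336467\right) \left(\left(-135 + 0\right)^{2} + 166362\right) = 146302 \left(\left(-135\right)^{2} + 166362\right) = 146302 \left(18225 + 166362\right) = 146302 \cdot 184587 = 27005447274$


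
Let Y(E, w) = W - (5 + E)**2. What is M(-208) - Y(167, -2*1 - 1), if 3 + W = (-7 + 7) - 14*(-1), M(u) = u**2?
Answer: 72837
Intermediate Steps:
W = 11 (W = -3 + ((-7 + 7) - 14*(-1)) = -3 + (0 + 14) = -3 + 14 = 11)
Y(E, w) = 11 - (5 + E)**2
M(-208) - Y(167, -2*1 - 1) = (-208)**2 - (11 - (5 + 167)**2) = 43264 - (11 - 1*172**2) = 43264 - (11 - 1*29584) = 43264 - (11 - 29584) = 43264 - 1*(-29573) = 43264 + 29573 = 72837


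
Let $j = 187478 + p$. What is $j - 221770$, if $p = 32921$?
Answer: $-1371$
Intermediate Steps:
$j = 220399$ ($j = 187478 + 32921 = 220399$)
$j - 221770 = 220399 - 221770 = -1371$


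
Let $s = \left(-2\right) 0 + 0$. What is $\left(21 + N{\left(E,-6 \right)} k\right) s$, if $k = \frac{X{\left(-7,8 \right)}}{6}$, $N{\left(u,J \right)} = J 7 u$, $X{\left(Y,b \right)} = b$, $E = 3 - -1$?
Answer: $0$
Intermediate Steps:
$E = 4$ ($E = 3 + 1 = 4$)
$s = 0$ ($s = 0 + 0 = 0$)
$N{\left(u,J \right)} = 7 J u$
$k = \frac{4}{3}$ ($k = \frac{8}{6} = 8 \cdot \frac{1}{6} = \frac{4}{3} \approx 1.3333$)
$\left(21 + N{\left(E,-6 \right)} k\right) s = \left(21 + 7 \left(-6\right) 4 \cdot \frac{4}{3}\right) 0 = \left(21 - 224\right) 0 = \left(-203\right) 0 = 0$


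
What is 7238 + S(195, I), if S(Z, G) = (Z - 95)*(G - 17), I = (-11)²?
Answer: 17638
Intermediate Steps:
I = 121
S(Z, G) = (-95 + Z)*(-17 + G)
7238 + S(195, I) = 7238 + (1615 - 95*121 - 17*195 + 121*195) = 7238 + (1615 - 11495 - 3315 + 23595) = 7238 + 10400 = 17638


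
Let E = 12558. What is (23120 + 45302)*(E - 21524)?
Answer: -613471652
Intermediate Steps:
(23120 + 45302)*(E - 21524) = (23120 + 45302)*(12558 - 21524) = 68422*(-8966) = -613471652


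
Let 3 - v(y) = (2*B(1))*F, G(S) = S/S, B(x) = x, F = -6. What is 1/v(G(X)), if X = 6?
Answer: 1/15 ≈ 0.066667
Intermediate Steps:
G(S) = 1
v(y) = 15 (v(y) = 3 - 2*1*(-6) = 3 - 2*(-6) = 3 - 1*(-12) = 3 + 12 = 15)
1/v(G(X)) = 1/15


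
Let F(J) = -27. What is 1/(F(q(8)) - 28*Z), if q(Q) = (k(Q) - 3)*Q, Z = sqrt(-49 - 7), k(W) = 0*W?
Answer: I/(-27*I + 56*sqrt(14)) ≈ -0.00060493 + 0.0046946*I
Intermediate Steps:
k(W) = 0
Z = 2*I*sqrt(14) (Z = sqrt(-56) = 2*I*sqrt(14) ≈ 7.4833*I)
q(Q) = -3*Q (q(Q) = (0 - 3)*Q = -3*Q)
1/(F(q(8)) - 28*Z) = 1/(-27 - 56*I*sqrt(14))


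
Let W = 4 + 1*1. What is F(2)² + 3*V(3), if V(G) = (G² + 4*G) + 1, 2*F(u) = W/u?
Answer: 1081/16 ≈ 67.563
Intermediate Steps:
W = 5 (W = 4 + 1 = 5)
F(u) = 5/(2*u) (F(u) = (5/u)/2 = 5/(2*u))
V(G) = 1 + G² + 4*G
F(2)² + 3*V(3) = ((5/2)/2)² + 3*(1 + 3² + 4*3) = ((5/2)*(½))² + 3*(1 + 9 + 12) = (5/4)² + 3*22 = 25/16 + 66 = 1081/16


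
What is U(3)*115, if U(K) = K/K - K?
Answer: -230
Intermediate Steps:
U(K) = 1 - K
U(3)*115 = (1 - 1*3)*115 = (1 - 3)*115 = -2*115 = -230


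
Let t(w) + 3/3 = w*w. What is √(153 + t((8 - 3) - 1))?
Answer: 2*√42 ≈ 12.961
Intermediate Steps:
t(w) = -1 + w² (t(w) = -1 + w*w = -1 + w²)
√(153 + t((8 - 3) - 1)) = √(153 + (-1 + ((8 - 3) - 1)²)) = √(153 + (-1 + (5 - 1)²)) = √(153 + (-1 + 4²)) = √(153 + (-1 + 16)) = √(153 + 15) = √168 = 2*√42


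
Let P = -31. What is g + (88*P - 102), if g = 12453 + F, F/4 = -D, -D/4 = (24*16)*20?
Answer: 132503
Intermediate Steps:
D = -30720 (D = -4*24*16*20 = -1536*20 = -4*7680 = -30720)
F = 122880 (F = 4*(-1*(-30720)) = 4*30720 = 122880)
g = 135333 (g = 12453 + 122880 = 135333)
g + (88*P - 102) = 135333 + (88*(-31) - 102) = 135333 + (-2728 - 102) = 135333 - 2830 = 132503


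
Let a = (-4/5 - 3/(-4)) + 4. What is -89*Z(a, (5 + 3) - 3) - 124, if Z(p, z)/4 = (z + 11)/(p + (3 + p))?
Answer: -70476/109 ≈ -646.57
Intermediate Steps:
a = 79/20 (a = (-4*⅕ - 3*(-¼)) + 4 = (-⅘ + ¾) + 4 = -1/20 + 4 = 79/20 ≈ 3.9500)
Z(p, z) = 4*(11 + z)/(3 + 2*p) (Z(p, z) = 4*((z + 11)/(p + (3 + p))) = 4*((11 + z)/(3 + 2*p)) = 4*(11 + z)/(3 + 2*p))
-89*Z(a, (5 + 3) - 3) - 124 = -356*(11 + ((5 + 3) - 3))/(3 + 2*(79/20)) - 124 = -356*(11 + (8 - 3))/(3 + 79/10) - 124 = -356*(11 + 5)/109/10 - 124 = -356*10*16/109 - 124 = -89*640/109 - 124 = -56960/109 - 124 = -70476/109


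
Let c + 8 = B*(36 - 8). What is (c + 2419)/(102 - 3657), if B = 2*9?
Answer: -583/711 ≈ -0.81997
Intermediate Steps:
B = 18
c = 496 (c = -8 + 18*(36 - 8) = -8 + 18*28 = -8 + 504 = 496)
(c + 2419)/(102 - 3657) = (496 + 2419)/(102 - 3657) = 2915/(-3555) = 2915*(-1/3555) = -583/711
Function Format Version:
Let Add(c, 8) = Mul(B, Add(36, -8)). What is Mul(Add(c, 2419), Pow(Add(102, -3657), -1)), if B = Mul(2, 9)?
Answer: Rational(-583, 711) ≈ -0.81997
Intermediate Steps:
B = 18
c = 496 (c = Add(-8, Mul(18, Add(36, -8))) = Add(-8, Mul(18, 28)) = Add(-8, 504) = 496)
Mul(Add(c, 2419), Pow(Add(102, -3657), -1)) = Mul(Add(496, 2419), Pow(Add(102, -3657), -1)) = Mul(2915, Pow(-3555, -1)) = Mul(2915, Rational(-1, 3555)) = Rational(-583, 711)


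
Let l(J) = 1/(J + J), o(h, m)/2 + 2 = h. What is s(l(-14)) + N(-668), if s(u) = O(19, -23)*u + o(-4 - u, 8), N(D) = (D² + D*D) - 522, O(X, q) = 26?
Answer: 6243392/7 ≈ 8.9191e+5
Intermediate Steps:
o(h, m) = -4 + 2*h
l(J) = 1/(2*J)
N(D) = -522 + 2*D² (N(D) = (D² + D²) - 522 = 2*D² - 522 = -522 + 2*D²)
s(u) = -12 + 24*u (s(u) = 26*u + (-4 + 2*(-4 - u)) = 26*u + (-4 + (-8 - 2*u)) = 26*u + (-12 - 2*u) = -12 + 24*u)
s(l(-14)) + N(-668) = (-12 + 24*((½)/(-14))) + (-522 + 2*(-668)²) = (-12 + 24*((½)*(-1/14))) + (-522 + 2*446224) = (-12 + 24*(-1/28)) + (-522 + 892448) = (-12 - 6/7) + 891926 = -90/7 + 891926 = 6243392/7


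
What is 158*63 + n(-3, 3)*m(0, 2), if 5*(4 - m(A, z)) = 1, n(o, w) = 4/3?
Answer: 149386/15 ≈ 9959.1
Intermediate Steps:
n(o, w) = 4/3 (n(o, w) = 4*(⅓) = 4/3)
m(A, z) = 19/5 (m(A, z) = 4 - ⅕*1 = 4 - ⅕ = 19/5)
158*63 + n(-3, 3)*m(0, 2) = 158*63 + (4/3)*(19/5) = 9954 + 76/15 = 149386/15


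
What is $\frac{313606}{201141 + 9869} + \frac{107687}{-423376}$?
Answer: $\frac{55025109993}{44668284880} \approx 1.2319$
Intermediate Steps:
$\frac{313606}{201141 + 9869} + \frac{107687}{-423376} = \frac{313606}{211010} + 107687 \left(- \frac{1}{423376}\right) = 313606 \cdot \frac{1}{211010} - \frac{107687}{423376} = \frac{156803}{105505} - \frac{107687}{423376} = \frac{55025109993}{44668284880}$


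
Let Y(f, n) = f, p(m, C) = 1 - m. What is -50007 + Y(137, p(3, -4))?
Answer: -49870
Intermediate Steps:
-50007 + Y(137, p(3, -4)) = -50007 + 137 = -49870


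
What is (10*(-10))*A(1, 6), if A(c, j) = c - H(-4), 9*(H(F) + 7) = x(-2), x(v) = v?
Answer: -7400/9 ≈ -822.22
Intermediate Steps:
H(F) = -65/9 (H(F) = -7 + (⅑)*(-2) = -7 - 2/9 = -65/9)
A(c, j) = 65/9 + c (A(c, j) = c - 1*(-65/9) = c + 65/9 = 65/9 + c)
(10*(-10))*A(1, 6) = (10*(-10))*(65/9 + 1) = -100*74/9 = -7400/9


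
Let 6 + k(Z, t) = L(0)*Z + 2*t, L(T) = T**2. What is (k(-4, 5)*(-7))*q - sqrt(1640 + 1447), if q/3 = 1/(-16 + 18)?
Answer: -42 - 21*sqrt(7) ≈ -97.561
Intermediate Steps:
q = 3/2 (q = 3/(-16 + 18) = 3/2 ≈ 1.5000)
k(Z, t) = -6 + 2*t (k(Z, t) = -6 + (0**2*Z + 2*t) = -6 + (0*Z + 2*t) = -6 + (0 + 2*t) = -6 + 2*t)
(k(-4, 5)*(-7))*q - sqrt(1640 + 1447) = ((-6 + 2*5)*(-7))*(3/2) - sqrt(1640 + 1447) = ((-6 + 10)*(-7))*(3/2) - sqrt(3087) = (4*(-7))*(3/2) - 21*sqrt(7) = -28*3/2 - 21*sqrt(7) = -42 - 21*sqrt(7)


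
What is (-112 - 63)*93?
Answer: -16275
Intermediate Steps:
(-112 - 63)*93 = -175*93 = -16275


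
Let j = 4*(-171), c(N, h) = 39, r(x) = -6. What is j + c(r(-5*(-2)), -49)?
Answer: -645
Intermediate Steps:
j = -684
j + c(r(-5*(-2)), -49) = -684 + 39 = -645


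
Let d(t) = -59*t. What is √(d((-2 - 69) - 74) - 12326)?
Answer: 3*I*√419 ≈ 61.408*I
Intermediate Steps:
√(d((-2 - 69) - 74) - 12326) = √(-59*((-2 - 69) - 74) - 12326) = √(-59*(-71 - 74) - 12326) = √(-59*(-145) - 12326) = √(8555 - 12326) = √(-3771) = 3*I*√419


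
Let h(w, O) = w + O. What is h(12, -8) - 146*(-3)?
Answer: 442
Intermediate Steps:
h(w, O) = O + w
h(12, -8) - 146*(-3) = (-8 + 12) - 146*(-3) = 4 + 438 = 442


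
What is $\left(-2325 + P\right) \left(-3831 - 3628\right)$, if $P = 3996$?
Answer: $-12463989$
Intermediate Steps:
$\left(-2325 + P\right) \left(-3831 - 3628\right) = \left(-2325 + 3996\right) \left(-3831 - 3628\right) = 1671 \left(-7459\right) = -12463989$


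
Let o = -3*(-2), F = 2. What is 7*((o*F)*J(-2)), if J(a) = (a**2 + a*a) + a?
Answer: 504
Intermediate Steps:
J(a) = a + 2*a**2 (J(a) = (a**2 + a**2) + a = 2*a**2 + a = a + 2*a**2)
o = 6
7*((o*F)*J(-2)) = 7*((6*2)*(-2*(1 + 2*(-2)))) = 7*(12*(-2*(1 - 4))) = 7*(12*(-2*(-3))) = 7*(12*6) = 7*72 = 504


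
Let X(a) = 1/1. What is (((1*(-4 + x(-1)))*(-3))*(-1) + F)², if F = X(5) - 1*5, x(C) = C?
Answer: 361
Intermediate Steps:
X(a) = 1
F = -4 (F = 1 - 1*5 = 1 - 5 = -4)
(((1*(-4 + x(-1)))*(-3))*(-1) + F)² = (((1*(-4 - 1))*(-3))*(-1) - 4)² = (((1*(-5))*(-3))*(-1) - 4)² = (-5*(-3)*(-1) - 4)² = (15*(-1) - 4)² = (-15 - 4)² = (-19)² = 361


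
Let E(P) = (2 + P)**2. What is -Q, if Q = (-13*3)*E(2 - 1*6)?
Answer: 156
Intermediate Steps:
Q = -156 (Q = (-13*3)*(2 + (2 - 1*6))**2 = -39*(2 + (2 - 6))**2 = -39*(2 - 4)**2 = -39*(-2)**2 = -39*4 = -156)
-Q = -1*(-156) = 156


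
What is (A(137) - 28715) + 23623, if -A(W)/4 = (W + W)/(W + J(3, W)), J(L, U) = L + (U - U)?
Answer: -178494/35 ≈ -5099.8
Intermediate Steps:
J(L, U) = L (J(L, U) = L + 0 = L)
A(W) = -8*W/(3 + W) (A(W) = -4*(W + W)/(W + 3) = -4*2*W/(3 + W) = -8*W/(3 + W))
(A(137) - 28715) + 23623 = (-8*137/(3 + 137) - 28715) + 23623 = (-8*137/140 - 28715) + 23623 = (-8*137*1/140 - 28715) + 23623 = (-274/35 - 28715) + 23623 = -1005299/35 + 23623 = -178494/35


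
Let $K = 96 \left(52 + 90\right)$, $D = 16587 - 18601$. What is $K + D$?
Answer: $11618$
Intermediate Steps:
$D = -2014$
$K = 13632$ ($K = 96 \cdot 142 = 13632$)
$K + D = 13632 - 2014 = 11618$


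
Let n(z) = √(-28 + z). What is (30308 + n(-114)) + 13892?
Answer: 44200 + I*√142 ≈ 44200.0 + 11.916*I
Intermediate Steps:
(30308 + n(-114)) + 13892 = (30308 + √(-28 - 114)) + 13892 = (30308 + √(-142)) + 13892 = (30308 + I*√142) + 13892 = 44200 + I*√142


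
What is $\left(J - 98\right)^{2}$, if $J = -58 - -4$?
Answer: $23104$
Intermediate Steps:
$J = -54$ ($J = -58 + 4 = -54$)
$\left(J - 98\right)^{2} = \left(-54 - 98\right)^{2} = \left(-152\right)^{2} = 23104$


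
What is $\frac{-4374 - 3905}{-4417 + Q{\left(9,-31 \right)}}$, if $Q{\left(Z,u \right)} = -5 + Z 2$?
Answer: $\frac{8279}{4404} \approx 1.8799$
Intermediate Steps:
$Q{\left(Z,u \right)} = -5 + 2 Z$
$\frac{-4374 - 3905}{-4417 + Q{\left(9,-31 \right)}} = \frac{-4374 - 3905}{-4417 + \left(-5 + 2 \cdot 9\right)} = - \frac{8279}{-4417 + \left(-5 + 18\right)} = - \frac{8279}{-4417 + 13} = - \frac{8279}{-4404} = \left(-8279\right) \left(- \frac{1}{4404}\right) = \frac{8279}{4404}$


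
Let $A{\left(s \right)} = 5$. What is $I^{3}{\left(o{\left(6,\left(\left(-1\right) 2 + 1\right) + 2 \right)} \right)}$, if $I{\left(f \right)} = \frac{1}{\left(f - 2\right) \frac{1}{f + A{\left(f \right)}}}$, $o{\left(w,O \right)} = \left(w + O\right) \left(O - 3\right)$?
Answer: $\frac{729}{4096} \approx 0.17798$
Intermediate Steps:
$o{\left(w,O \right)} = \left(-3 + O\right) \left(O + w\right)$ ($o{\left(w,O \right)} = \left(O + w\right) \left(-3 + O\right) = \left(-3 + O\right) \left(O + w\right)$)
$I{\left(f \right)} = \frac{5 + f}{-2 + f}$ ($I{\left(f \right)} = \frac{1}{\left(f - 2\right) \frac{1}{f + 5}} = \frac{1}{\left(-2 + f\right) \frac{1}{5 + f}} = \frac{1}{\frac{1}{5 + f} \left(-2 + f\right)} = \frac{5 + f}{-2 + f}$)
$I^{3}{\left(o{\left(6,\left(\left(-1\right) 2 + 1\right) + 2 \right)} \right)} = \left(\frac{5 - \left(18 - \left(\left(\left(-1\right) 2 + 1\right) + 2\right)^{2} + 3 \left(\left(\left(-1\right) 2 + 1\right) + 2\right) - \left(\left(\left(-1\right) 2 + 1\right) + 2\right) 6\right)}{-2 - \left(18 - \left(\left(\left(-1\right) 2 + 1\right) + 2\right)^{2} + 3 \left(\left(\left(-1\right) 2 + 1\right) + 2\right) - \left(\left(\left(-1\right) 2 + 1\right) + 2\right) 6\right)}\right)^{3} = \left(\frac{5 - \left(18 - \left(\left(-2 + 1\right) + 2\right)^{2} + 3 \left(\left(-2 + 1\right) + 2\right) - \left(\left(-2 + 1\right) + 2\right) 6\right)}{-2 - \left(18 - \left(\left(-2 + 1\right) + 2\right)^{2} + 3 \left(\left(-2 + 1\right) + 2\right) - \left(\left(-2 + 1\right) + 2\right) 6\right)}\right)^{3} = \left(\frac{5 - \left(18 - \left(-1 + 2\right)^{2} + 3 \left(-1 + 2\right) - \left(-1 + 2\right) 6\right)}{-2 - \left(18 - \left(-1 + 2\right)^{2} + 3 \left(-1 + 2\right) - \left(-1 + 2\right) 6\right)}\right)^{3} = \left(\frac{5 + \left(1^{2} - 3 - 18 + 1 \cdot 6\right)}{-2 + \left(1^{2} - 3 - 18 + 1 \cdot 6\right)}\right)^{3} = \left(\frac{5 + \left(1 - 3 - 18 + 6\right)}{-2 + \left(1 - 3 - 18 + 6\right)}\right)^{3} = \left(\frac{5 - 14}{-2 - 14}\right)^{3} = \left(\frac{1}{-16} \left(-9\right)\right)^{3} = \left(\left(- \frac{1}{16}\right) \left(-9\right)\right)^{3} = \left(\frac{9}{16}\right)^{3} = \frac{729}{4096}$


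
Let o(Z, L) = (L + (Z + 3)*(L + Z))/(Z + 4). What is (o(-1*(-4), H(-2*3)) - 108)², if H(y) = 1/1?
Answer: 42849/4 ≈ 10712.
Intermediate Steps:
H(y) = 1
o(Z, L) = (L + (3 + Z)*(L + Z))/(4 + Z)
(o(-1*(-4), H(-2*3)) - 108)² = (((-1*(-4))² + 3*(-1*(-4)) + 4*1 + 1*(-1*(-4)))/(4 - 1*(-4)) - 108)² = ((4² + 3*4 + 4 + 1*4)/(4 + 4) - 108)² = ((16 + 12 + 4 + 4)/8 - 108)² = ((⅛)*36 - 108)² = (9/2 - 108)² = (-207/2)² = 42849/4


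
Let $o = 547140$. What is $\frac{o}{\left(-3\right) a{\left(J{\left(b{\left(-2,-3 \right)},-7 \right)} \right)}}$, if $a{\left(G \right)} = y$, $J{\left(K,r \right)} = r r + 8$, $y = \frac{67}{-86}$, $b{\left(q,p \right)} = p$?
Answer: $\frac{15684680}{67} \approx 2.341 \cdot 10^{5}$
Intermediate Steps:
$y = - \frac{67}{86}$ ($y = 67 \left(- \frac{1}{86}\right) = - \frac{67}{86} \approx -0.77907$)
$J{\left(K,r \right)} = 8 + r^{2}$ ($J{\left(K,r \right)} = r^{2} + 8 = 8 + r^{2}$)
$a{\left(G \right)} = - \frac{67}{86}$
$\frac{o}{\left(-3\right) a{\left(J{\left(b{\left(-2,-3 \right)},-7 \right)} \right)}} = \frac{547140}{\left(-3\right) \left(- \frac{67}{86}\right)} = \frac{547140}{\frac{201}{86}} = 547140 \cdot \frac{86}{201} = \frac{15684680}{67}$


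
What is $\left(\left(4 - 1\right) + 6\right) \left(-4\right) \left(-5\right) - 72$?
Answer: $108$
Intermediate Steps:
$\left(\left(4 - 1\right) + 6\right) \left(-4\right) \left(-5\right) - 72 = \left(3 + 6\right) \left(-4\right) \left(-5\right) - 72 = 9 \left(-4\right) \left(-5\right) - 72 = \left(-36\right) \left(-5\right) - 72 = 180 - 72 = 108$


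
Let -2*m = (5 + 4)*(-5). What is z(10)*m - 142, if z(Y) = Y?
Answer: 83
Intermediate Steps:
m = 45/2 (m = -(5 + 4)*(-5)/2 = -9*(-5)/2 = -1/2*(-45) = 45/2 ≈ 22.500)
z(10)*m - 142 = 10*(45/2) - 142 = 225 - 142 = 83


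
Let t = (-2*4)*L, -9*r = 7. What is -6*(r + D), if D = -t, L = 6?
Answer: -850/3 ≈ -283.33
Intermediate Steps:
r = -7/9 (r = -1/9*7 = -7/9 ≈ -0.77778)
t = -48 (t = -2*4*6 = -8*6 = -48)
D = 48 (D = -1*(-48) = 48)
-6*(r + D) = -6*(-7/9 + 48) = -6*425/9 = -850/3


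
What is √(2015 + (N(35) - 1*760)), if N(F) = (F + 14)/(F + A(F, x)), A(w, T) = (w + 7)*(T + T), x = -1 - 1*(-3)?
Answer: √1055658/29 ≈ 35.429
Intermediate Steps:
x = 2 (x = -1 + 3 = 2)
A(w, T) = 2*T*(7 + w) (A(w, T) = (7 + w)*(2*T) = 2*T*(7 + w))
N(F) = (14 + F)/(28 + 5*F) (N(F) = (F + 14)/(F + 2*2*(7 + F)) = (14 + F)/(F + (28 + 4*F)) = (14 + F)/(28 + 5*F))
√(2015 + (N(35) - 1*760)) = √(2015 + ((14 + 35)/(28 + 5*35) - 1*760)) = √(2015 + (49/(28 + 175) - 760)) = √(2015 + (49/203 - 760)) = √(2015 + ((1/203)*49 - 760)) = √(2015 + (7/29 - 760)) = √(2015 - 22033/29) = √(36402/29) = √1055658/29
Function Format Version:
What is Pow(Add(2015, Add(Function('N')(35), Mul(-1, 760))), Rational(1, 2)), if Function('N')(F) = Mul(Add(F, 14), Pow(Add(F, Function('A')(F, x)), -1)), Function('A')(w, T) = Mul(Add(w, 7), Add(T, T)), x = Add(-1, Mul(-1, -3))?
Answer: Mul(Rational(1, 29), Pow(1055658, Rational(1, 2))) ≈ 35.429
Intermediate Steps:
x = 2 (x = Add(-1, 3) = 2)
Function('A')(w, T) = Mul(2, T, Add(7, w)) (Function('A')(w, T) = Mul(Add(7, w), Mul(2, T)) = Mul(2, T, Add(7, w)))
Function('N')(F) = Mul(Pow(Add(28, Mul(5, F)), -1), Add(14, F)) (Function('N')(F) = Mul(Add(F, 14), Pow(Add(F, Mul(2, 2, Add(7, F))), -1)) = Mul(Add(14, F), Pow(Add(F, Add(28, Mul(4, F))), -1)) = Mul(Add(14, F), Pow(Add(28, Mul(5, F)), -1)) = Mul(Pow(Add(28, Mul(5, F)), -1), Add(14, F)))
Pow(Add(2015, Add(Function('N')(35), Mul(-1, 760))), Rational(1, 2)) = Pow(Add(2015, Add(Mul(Pow(Add(28, Mul(5, 35)), -1), Add(14, 35)), Mul(-1, 760))), Rational(1, 2)) = Pow(Add(2015, Add(Mul(Pow(Add(28, 175), -1), 49), -760)), Rational(1, 2)) = Pow(Add(2015, Add(Mul(Pow(203, -1), 49), -760)), Rational(1, 2)) = Pow(Add(2015, Add(Mul(Rational(1, 203), 49), -760)), Rational(1, 2)) = Pow(Add(2015, Add(Rational(7, 29), -760)), Rational(1, 2)) = Pow(Add(2015, Rational(-22033, 29)), Rational(1, 2)) = Pow(Rational(36402, 29), Rational(1, 2)) = Mul(Rational(1, 29), Pow(1055658, Rational(1, 2)))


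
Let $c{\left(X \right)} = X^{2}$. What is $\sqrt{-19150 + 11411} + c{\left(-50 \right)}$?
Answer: $2500 + i \sqrt{7739} \approx 2500.0 + 87.972 i$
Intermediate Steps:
$\sqrt{-19150 + 11411} + c{\left(-50 \right)} = \sqrt{-19150 + 11411} + \left(-50\right)^{2} = \sqrt{-7739} + 2500 = i \sqrt{7739} + 2500 = 2500 + i \sqrt{7739}$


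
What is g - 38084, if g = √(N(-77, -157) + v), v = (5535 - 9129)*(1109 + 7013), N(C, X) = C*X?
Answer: -38084 + I*√29178379 ≈ -38084.0 + 5401.7*I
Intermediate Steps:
v = -29190468 (v = -3594*8122 = -29190468)
g = I*√29178379 (g = √(-77*(-157) - 29190468) = √(12089 - 29190468) = √(-29178379) = I*√29178379 ≈ 5401.7*I)
g - 38084 = I*√29178379 - 38084 = -38084 + I*√29178379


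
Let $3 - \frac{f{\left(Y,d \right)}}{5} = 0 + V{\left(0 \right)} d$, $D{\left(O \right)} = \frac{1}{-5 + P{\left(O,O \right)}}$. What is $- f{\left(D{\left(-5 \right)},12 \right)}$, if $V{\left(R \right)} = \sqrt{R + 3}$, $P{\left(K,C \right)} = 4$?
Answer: $-15 + 60 \sqrt{3} \approx 88.923$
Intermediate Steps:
$V{\left(R \right)} = \sqrt{3 + R}$
$D{\left(O \right)} = -1$ ($D{\left(O \right)} = \frac{1}{-5 + 4} = \frac{1}{-1} = -1$)
$f{\left(Y,d \right)} = 15 - 5 d \sqrt{3}$ ($f{\left(Y,d \right)} = 15 - 5 \left(0 + \sqrt{3 + 0} d\right) = 15 - 5 \left(0 + \sqrt{3} d\right) = 15 - 5 \left(0 + d \sqrt{3}\right) = 15 - 5 d \sqrt{3}$)
$- f{\left(D{\left(-5 \right)},12 \right)} = - (15 - 60 \sqrt{3}) = -15 + 60 \sqrt{3}$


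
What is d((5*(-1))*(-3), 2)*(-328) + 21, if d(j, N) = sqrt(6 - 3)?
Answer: 21 - 328*sqrt(3) ≈ -547.11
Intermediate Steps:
d(j, N) = sqrt(3)
d((5*(-1))*(-3), 2)*(-328) + 21 = sqrt(3)*(-328) + 21 = -328*sqrt(3) + 21 = 21 - 328*sqrt(3)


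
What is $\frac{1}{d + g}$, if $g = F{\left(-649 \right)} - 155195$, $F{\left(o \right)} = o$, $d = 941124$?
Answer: $\frac{1}{785280} \approx 1.2734 \cdot 10^{-6}$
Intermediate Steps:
$g = -155844$ ($g = -649 - 155195 = -155844$)
$\frac{1}{d + g} = \frac{1}{941124 - 155844} = \frac{1}{785280}$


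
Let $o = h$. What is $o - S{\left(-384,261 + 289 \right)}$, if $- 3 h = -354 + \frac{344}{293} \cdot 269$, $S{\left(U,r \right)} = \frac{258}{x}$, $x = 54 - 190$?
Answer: $\frac{874039}{59772} \approx 14.623$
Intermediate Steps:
$x = -136$
$S{\left(U,r \right)} = - \frac{129}{68}$ ($S{\left(U,r \right)} = \frac{258}{-136} = 258 \left(- \frac{1}{136}\right) = - \frac{129}{68}$)
$h = \frac{11186}{879}$ ($h = - \frac{-354 + \frac{344}{293} \cdot 269}{3} = - \frac{-354 + \frac{92536}{293}}{3} = \left(- \frac{1}{3}\right) \left(- \frac{11186}{293}\right) = \frac{11186}{879} \approx 12.726$)
$o = \frac{11186}{879} \approx 12.726$
$o - S{\left(-384,261 + 289 \right)} = \frac{11186}{879} - - \frac{129}{68} = \frac{11186}{879} + \frac{129}{68} = \frac{874039}{59772}$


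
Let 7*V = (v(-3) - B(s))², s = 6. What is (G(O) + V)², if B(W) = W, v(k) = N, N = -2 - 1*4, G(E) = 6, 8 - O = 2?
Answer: 34596/49 ≈ 706.04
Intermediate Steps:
O = 6 (O = 8 - 1*2 = 8 - 2 = 6)
N = -6 (N = -2 - 4 = -6)
v(k) = -6
V = 144/7 (V = (-6 - 1*6)²/7 = (-6 - 6)²/7 = (⅐)*(-12)² = (⅐)*144 = 144/7 ≈ 20.571)
(G(O) + V)² = (6 + 144/7)² = (186/7)² = 34596/49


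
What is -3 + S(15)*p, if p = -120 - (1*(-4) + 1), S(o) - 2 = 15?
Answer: -1992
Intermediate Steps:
S(o) = 17 (S(o) = 2 + 15 = 17)
p = -117 (p = -120 - (-4 + 1) = -120 - 1*(-3) = -120 + 3 = -117)
-3 + S(15)*p = -3 + 17*(-117) = -3 - 1989 = -1992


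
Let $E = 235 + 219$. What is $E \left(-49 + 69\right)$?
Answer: $9080$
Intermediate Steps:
$E = 454$
$E \left(-49 + 69\right) = 454 \left(-49 + 69\right) = 454 \cdot 20 = 9080$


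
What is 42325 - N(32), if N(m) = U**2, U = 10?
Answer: 42225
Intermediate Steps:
N(m) = 100 (N(m) = 10**2 = 100)
42325 - N(32) = 42325 - 1*100 = 42325 - 100 = 42225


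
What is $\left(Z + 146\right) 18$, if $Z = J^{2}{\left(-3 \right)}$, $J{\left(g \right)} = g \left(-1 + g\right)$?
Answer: $5220$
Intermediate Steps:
$Z = 144$ ($Z = \left(- 3 \left(-1 - 3\right)\right)^{2} = \left(\left(-3\right) \left(-4\right)\right)^{2} = 12^{2} = 144$)
$\left(Z + 146\right) 18 = \left(144 + 146\right) 18 = 290 \cdot 18 = 5220$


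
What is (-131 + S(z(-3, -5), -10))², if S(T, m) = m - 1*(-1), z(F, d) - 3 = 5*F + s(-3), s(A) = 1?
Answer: 19600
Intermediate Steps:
z(F, d) = 4 + 5*F (z(F, d) = 3 + (5*F + 1) = 3 + (1 + 5*F) = 4 + 5*F)
S(T, m) = 1 + m (S(T, m) = m + 1 = 1 + m)
(-131 + S(z(-3, -5), -10))² = (-131 + (1 - 10))² = (-131 - 9)² = (-140)² = 19600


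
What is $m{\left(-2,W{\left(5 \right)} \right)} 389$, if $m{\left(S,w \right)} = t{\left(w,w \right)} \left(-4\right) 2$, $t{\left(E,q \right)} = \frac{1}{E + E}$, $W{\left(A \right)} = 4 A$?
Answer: $- \frac{389}{5} \approx -77.8$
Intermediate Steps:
$t{\left(E,q \right)} = \frac{1}{2 E}$
$m{\left(S,w \right)} = - \frac{4}{w}$ ($m{\left(S,w \right)} = \frac{1}{2 w} \left(-4\right) 2 = - \frac{2}{w} 2 = - \frac{4}{w}$)
$m{\left(-2,W{\left(5 \right)} \right)} 389 = - \frac{4}{4 \cdot 5} \cdot 389 = - \frac{4}{20} \cdot 389 = \left(-4\right) \frac{1}{20} \cdot 389 = \left(- \frac{1}{5}\right) 389 = - \frac{389}{5}$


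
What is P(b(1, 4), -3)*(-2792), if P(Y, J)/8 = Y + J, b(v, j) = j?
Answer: -22336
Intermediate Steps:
P(Y, J) = 8*J + 8*Y (P(Y, J) = 8*(Y + J) = 8*(J + Y) = 8*J + 8*Y)
P(b(1, 4), -3)*(-2792) = (8*(-3) + 8*4)*(-2792) = (-24 + 32)*(-2792) = 8*(-2792) = -22336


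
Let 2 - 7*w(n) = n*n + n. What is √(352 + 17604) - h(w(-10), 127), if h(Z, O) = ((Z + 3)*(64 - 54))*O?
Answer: 86028/7 ≈ 12290.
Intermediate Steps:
w(n) = 2/7 - n/7 - n²/7 (w(n) = 2/7 - (n*n + n)/7 = 2/7 - (n² + n)/7 = 2/7 - (n + n²)/7 = 2/7 + (-n/7 - n²/7) = 2/7 - n/7 - n²/7)
h(Z, O) = O*(30 + 10*Z) (h(Z, O) = ((3 + Z)*10)*O = (30 + 10*Z)*O = O*(30 + 10*Z))
√(352 + 17604) - h(w(-10), 127) = √(352 + 17604) - 10*127*(3 + (2/7 - ⅐*(-10) - ⅐*(-10)²)) = √17956 - 10*127*(3 + (2/7 + 10/7 - ⅐*100)) = 134 - 10*127*(3 + (2/7 + 10/7 - 100/7)) = 134 - 10*127*(3 - 88/7) = 134 - 10*127*(-67)/7 = 134 - 1*(-85090/7) = 134 + 85090/7 = 86028/7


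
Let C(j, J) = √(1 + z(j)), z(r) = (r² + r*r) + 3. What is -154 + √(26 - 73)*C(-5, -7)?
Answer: -154 + 3*I*√282 ≈ -154.0 + 50.379*I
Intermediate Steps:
z(r) = 3 + 2*r² (z(r) = (r² + r²) + 3 = 2*r² + 3 = 3 + 2*r²)
C(j, J) = √(4 + 2*j²) (C(j, J) = √(1 + (3 + 2*j²)) = √(4 + 2*j²))
-154 + √(26 - 73)*C(-5, -7) = -154 + √(26 - 73)*√(4 + 2*(-5)²) = -154 + √(-47)*√(4 + 2*25) = -154 + (I*√47)*√(4 + 50) = -154 + (I*√47)*√54 = -154 + (I*√47)*(3*√6) = -154 + 3*I*√282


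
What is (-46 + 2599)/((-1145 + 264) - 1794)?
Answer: -2553/2675 ≈ -0.95439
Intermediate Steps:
(-46 + 2599)/((-1145 + 264) - 1794) = 2553/(-881 - 1794) = 2553/(-2675) = 2553*(-1/2675) = -2553/2675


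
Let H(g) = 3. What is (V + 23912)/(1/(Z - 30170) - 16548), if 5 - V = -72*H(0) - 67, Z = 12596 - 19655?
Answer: -900941800/616065493 ≈ -1.4624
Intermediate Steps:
Z = -7059
V = 288 (V = 5 - (-72*3 - 67) = 5 - (-216 - 67) = 5 - 1*(-283) = 5 + 283 = 288)
(V + 23912)/(1/(Z - 30170) - 16548) = (288 + 23912)/(1/(-7059 - 30170) - 16548) = 24200/(1/(-37229) - 16548) = 24200/(-1/37229 - 16548) = 24200/(-616065493/37229) = 24200*(-37229/616065493) = -900941800/616065493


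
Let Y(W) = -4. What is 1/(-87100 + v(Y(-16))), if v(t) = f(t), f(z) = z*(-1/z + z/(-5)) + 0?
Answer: -5/435521 ≈ -1.1481e-5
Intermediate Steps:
f(z) = z*(-1/z - z/5) (f(z) = z*(-1/z + z*(-⅕)) + 0 = z*(-1/z - z/5) + 0 = z*(-1/z - z/5))
v(t) = -1 - t²/5
1/(-87100 + v(Y(-16))) = 1/(-87100 + (-1 - ⅕*(-4)²)) = 1/(-87100 + (-1 - ⅕*16)) = 1/(-87100 + (-1 - 16/5)) = 1/(-87100 - 21/5) = 1/(-435521/5) = -5/435521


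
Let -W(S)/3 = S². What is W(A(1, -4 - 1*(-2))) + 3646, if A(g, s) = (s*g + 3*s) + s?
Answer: 3346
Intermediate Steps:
A(g, s) = 4*s + g*s (A(g, s) = (g*s + 3*s) + s = (3*s + g*s) + s = 4*s + g*s)
W(S) = -3*S²
W(A(1, -4 - 1*(-2))) + 3646 = -3*(-4 - 1*(-2))²*(4 + 1)² + 3646 = -3*25*(-4 + 2)² + 3646 = -3*(-2*5)² + 3646 = -3*(-10)² + 3646 = -3*100 + 3646 = -300 + 3646 = 3346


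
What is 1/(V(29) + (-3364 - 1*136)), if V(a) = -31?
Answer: -1/3531 ≈ -0.00028321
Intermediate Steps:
1/(V(29) + (-3364 - 1*136)) = 1/(-31 + (-3364 - 1*136)) = 1/(-31 + (-3364 - 136)) = 1/(-31 - 3500) = 1/(-3531) = -1/3531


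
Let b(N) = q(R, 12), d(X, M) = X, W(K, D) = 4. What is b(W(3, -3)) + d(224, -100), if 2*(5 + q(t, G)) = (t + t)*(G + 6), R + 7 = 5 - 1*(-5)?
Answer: 273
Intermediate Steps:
R = 3 (R = -7 + (5 - 1*(-5)) = -7 + (5 + 5) = -7 + 10 = 3)
q(t, G) = -5 + t*(6 + G) (q(t, G) = -5 + ((t + t)*(G + 6))/2 = -5 + ((2*t)*(6 + G))/2 = -5 + (2*t*(6 + G))/2 = -5 + t*(6 + G))
b(N) = 49 (b(N) = -5 + 6*3 + 12*3 = -5 + 18 + 36 = 49)
b(W(3, -3)) + d(224, -100) = 49 + 224 = 273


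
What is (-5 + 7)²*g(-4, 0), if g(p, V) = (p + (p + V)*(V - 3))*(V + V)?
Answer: 0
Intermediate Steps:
g(p, V) = 2*V*(p + (-3 + V)*(V + p)) (g(p, V) = (p + (V + p)*(-3 + V))*(2*V) = (p + (-3 + V)*(V + p))*(2*V) = 2*V*(p + (-3 + V)*(V + p)))
(-5 + 7)²*g(-4, 0) = (-5 + 7)²*(2*0*(0² - 3*0 - 2*(-4) + 0*(-4))) = 2²*(2*0*(0 + 0 + 8 + 0)) = 4*(2*0*8) = 4*0 = 0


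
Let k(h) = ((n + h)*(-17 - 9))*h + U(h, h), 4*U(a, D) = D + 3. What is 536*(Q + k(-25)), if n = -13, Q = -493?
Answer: -13506396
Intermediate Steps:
U(a, D) = ¾ + D/4 (U(a, D) = (D + 3)/4 = (3 + D)/4 = ¾ + D/4)
k(h) = ¾ + h/4 + h*(338 - 26*h) (k(h) = ((-13 + h)*(-17 - 9))*h + (¾ + h/4) = ((-13 + h)*(-26))*h + (¾ + h/4) = (338 - 26*h)*h + (¾ + h/4) = h*(338 - 26*h) + (¾ + h/4) = ¾ + h/4 + h*(338 - 26*h))
536*(Q + k(-25)) = 536*(-493 + (¾ - 26*(-25)² + (1353/4)*(-25))) = 536*(-493 + (¾ - 26*625 - 33825/4)) = 536*(-493 + (¾ - 16250 - 33825/4)) = 536*(-493 - 49411/2) = 536*(-50397/2) = -13506396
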